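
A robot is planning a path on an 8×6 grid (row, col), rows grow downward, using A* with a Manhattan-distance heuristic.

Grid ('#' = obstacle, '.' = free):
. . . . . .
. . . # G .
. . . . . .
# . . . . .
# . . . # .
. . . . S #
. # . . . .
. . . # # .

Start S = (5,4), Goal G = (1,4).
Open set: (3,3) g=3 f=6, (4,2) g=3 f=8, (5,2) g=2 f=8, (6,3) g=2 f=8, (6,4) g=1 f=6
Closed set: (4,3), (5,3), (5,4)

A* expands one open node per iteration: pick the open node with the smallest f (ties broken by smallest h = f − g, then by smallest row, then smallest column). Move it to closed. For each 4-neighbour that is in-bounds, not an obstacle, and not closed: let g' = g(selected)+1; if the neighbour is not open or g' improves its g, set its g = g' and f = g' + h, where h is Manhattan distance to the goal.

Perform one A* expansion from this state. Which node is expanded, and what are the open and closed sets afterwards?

expanded=(3,3); open=[(2,3) g=4 f=6, (3,2) g=4 f=8, (3,4) g=4 f=6, (4,2) g=3 f=8, (5,2) g=2 f=8, (6,3) g=2 f=8, (6,4) g=1 f=6]; closed=[(3,3), (4,3), (5,3), (5,4)]

step 1: expand (3,3) (f=6, h=3) → closed; open now [(2,3) g=4 f=6, (3,2) g=4 f=8, (3,4) g=4 f=6, (4,2) g=3 f=8, (5,2) g=2 f=8, (6,3) g=2 f=8, (6,4) g=1 f=6]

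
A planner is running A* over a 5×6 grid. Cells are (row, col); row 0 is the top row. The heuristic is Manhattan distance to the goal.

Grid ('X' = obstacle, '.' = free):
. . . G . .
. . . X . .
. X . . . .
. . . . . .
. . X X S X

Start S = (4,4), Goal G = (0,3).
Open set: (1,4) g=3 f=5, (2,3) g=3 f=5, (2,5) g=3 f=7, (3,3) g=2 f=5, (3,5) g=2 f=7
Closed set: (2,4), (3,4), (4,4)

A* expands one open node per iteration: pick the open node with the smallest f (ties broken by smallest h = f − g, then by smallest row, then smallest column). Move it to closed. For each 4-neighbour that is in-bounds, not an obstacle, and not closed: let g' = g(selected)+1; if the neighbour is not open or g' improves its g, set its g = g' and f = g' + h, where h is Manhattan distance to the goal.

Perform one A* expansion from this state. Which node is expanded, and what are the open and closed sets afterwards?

expanded=(1,4); open=[(0,4) g=4 f=5, (1,5) g=4 f=7, (2,3) g=3 f=5, (2,5) g=3 f=7, (3,3) g=2 f=5, (3,5) g=2 f=7]; closed=[(1,4), (2,4), (3,4), (4,4)]

step 1: expand (1,4) (f=5, h=2) → closed; open now [(0,4) g=4 f=5, (1,5) g=4 f=7, (2,3) g=3 f=5, (2,5) g=3 f=7, (3,3) g=2 f=5, (3,5) g=2 f=7]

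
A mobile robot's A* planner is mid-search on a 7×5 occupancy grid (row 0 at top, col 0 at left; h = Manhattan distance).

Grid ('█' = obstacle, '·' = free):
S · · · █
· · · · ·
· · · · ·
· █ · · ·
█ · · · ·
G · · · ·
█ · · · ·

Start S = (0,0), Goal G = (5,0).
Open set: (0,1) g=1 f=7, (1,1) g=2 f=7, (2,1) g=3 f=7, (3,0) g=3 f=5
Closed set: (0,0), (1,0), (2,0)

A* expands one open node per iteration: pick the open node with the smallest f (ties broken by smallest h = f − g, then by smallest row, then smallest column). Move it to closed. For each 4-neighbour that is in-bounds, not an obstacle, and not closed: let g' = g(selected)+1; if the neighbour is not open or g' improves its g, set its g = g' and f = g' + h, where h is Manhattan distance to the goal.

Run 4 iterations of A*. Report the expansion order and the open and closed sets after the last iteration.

step 1: expand (3,0) (f=5, h=2) → closed; open now [(0,1) g=1 f=7, (1,1) g=2 f=7, (2,1) g=3 f=7]
step 2: expand (2,1) (f=7, h=4) → closed; open now [(0,1) g=1 f=7, (1,1) g=2 f=7, (2,2) g=4 f=9]
step 3: expand (1,1) (f=7, h=5) → closed; open now [(0,1) g=1 f=7, (1,2) g=3 f=9, (2,2) g=4 f=9]
step 4: expand (0,1) (f=7, h=6) → closed; open now [(0,2) g=2 f=9, (1,2) g=3 f=9, (2,2) g=4 f=9]

order=[(3,0) → (2,1) → (1,1) → (0,1)]; open=[(0,2) g=2 f=9, (1,2) g=3 f=9, (2,2) g=4 f=9]; closed=[(0,0), (0,1), (1,0), (1,1), (2,0), (2,1), (3,0)]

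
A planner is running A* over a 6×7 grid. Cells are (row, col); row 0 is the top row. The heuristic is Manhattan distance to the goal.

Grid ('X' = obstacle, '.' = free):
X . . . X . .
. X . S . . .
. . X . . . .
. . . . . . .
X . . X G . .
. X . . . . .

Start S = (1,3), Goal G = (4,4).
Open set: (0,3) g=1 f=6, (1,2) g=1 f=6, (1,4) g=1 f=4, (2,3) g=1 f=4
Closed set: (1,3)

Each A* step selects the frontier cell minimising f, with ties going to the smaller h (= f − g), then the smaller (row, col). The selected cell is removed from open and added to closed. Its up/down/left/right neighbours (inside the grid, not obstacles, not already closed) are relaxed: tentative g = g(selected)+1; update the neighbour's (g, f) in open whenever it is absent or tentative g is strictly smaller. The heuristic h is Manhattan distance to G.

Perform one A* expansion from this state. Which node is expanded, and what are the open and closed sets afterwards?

step 1: expand (1,4) (f=4, h=3) → closed; open now [(0,3) g=1 f=6, (1,2) g=1 f=6, (1,5) g=2 f=6, (2,3) g=1 f=4, (2,4) g=2 f=4]

expanded=(1,4); open=[(0,3) g=1 f=6, (1,2) g=1 f=6, (1,5) g=2 f=6, (2,3) g=1 f=4, (2,4) g=2 f=4]; closed=[(1,3), (1,4)]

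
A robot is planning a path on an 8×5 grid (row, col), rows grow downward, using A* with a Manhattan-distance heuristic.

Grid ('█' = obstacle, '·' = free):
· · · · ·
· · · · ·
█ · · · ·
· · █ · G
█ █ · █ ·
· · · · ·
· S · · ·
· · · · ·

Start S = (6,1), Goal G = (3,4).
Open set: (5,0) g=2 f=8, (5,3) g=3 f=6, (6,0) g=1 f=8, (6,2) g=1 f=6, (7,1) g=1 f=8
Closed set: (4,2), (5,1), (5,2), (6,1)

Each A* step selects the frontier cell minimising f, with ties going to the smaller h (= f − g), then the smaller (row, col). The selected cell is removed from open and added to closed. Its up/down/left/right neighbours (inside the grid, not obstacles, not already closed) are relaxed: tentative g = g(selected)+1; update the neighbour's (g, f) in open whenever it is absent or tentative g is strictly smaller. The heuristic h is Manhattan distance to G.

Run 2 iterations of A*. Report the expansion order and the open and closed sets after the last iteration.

order=[(5,3) → (5,4)]; open=[(4,4) g=5 f=6, (5,0) g=2 f=8, (6,0) g=1 f=8, (6,2) g=1 f=6, (6,3) g=4 f=8, (6,4) g=5 f=8, (7,1) g=1 f=8]; closed=[(4,2), (5,1), (5,2), (5,3), (5,4), (6,1)]

step 1: expand (5,3) (f=6, h=3) → closed; open now [(5,0) g=2 f=8, (5,4) g=4 f=6, (6,0) g=1 f=8, (6,2) g=1 f=6, (6,3) g=4 f=8, (7,1) g=1 f=8]
step 2: expand (5,4) (f=6, h=2) → closed; open now [(4,4) g=5 f=6, (5,0) g=2 f=8, (6,0) g=1 f=8, (6,2) g=1 f=6, (6,3) g=4 f=8, (6,4) g=5 f=8, (7,1) g=1 f=8]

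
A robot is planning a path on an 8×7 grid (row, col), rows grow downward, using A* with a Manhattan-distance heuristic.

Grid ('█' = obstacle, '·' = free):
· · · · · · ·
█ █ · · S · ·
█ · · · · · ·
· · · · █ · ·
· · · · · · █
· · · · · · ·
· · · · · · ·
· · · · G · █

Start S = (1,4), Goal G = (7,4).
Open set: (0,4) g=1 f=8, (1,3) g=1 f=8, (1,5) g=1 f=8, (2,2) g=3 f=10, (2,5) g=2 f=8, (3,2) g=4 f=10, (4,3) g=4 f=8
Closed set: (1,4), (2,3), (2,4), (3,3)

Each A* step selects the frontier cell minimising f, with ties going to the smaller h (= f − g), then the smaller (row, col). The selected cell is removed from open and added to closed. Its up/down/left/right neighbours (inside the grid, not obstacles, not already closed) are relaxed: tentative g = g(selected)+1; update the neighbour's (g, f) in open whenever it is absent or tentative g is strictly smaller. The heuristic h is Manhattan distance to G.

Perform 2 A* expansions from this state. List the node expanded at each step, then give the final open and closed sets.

order=[(4,3) → (4,4)]; open=[(0,4) g=1 f=8, (1,3) g=1 f=8, (1,5) g=1 f=8, (2,2) g=3 f=10, (2,5) g=2 f=8, (3,2) g=4 f=10, (4,2) g=5 f=10, (4,5) g=6 f=10, (5,3) g=5 f=8, (5,4) g=6 f=8]; closed=[(1,4), (2,3), (2,4), (3,3), (4,3), (4,4)]

step 1: expand (4,3) (f=8, h=4) → closed; open now [(0,4) g=1 f=8, (1,3) g=1 f=8, (1,5) g=1 f=8, (2,2) g=3 f=10, (2,5) g=2 f=8, (3,2) g=4 f=10, (4,2) g=5 f=10, (4,4) g=5 f=8, (5,3) g=5 f=8]
step 2: expand (4,4) (f=8, h=3) → closed; open now [(0,4) g=1 f=8, (1,3) g=1 f=8, (1,5) g=1 f=8, (2,2) g=3 f=10, (2,5) g=2 f=8, (3,2) g=4 f=10, (4,2) g=5 f=10, (4,5) g=6 f=10, (5,3) g=5 f=8, (5,4) g=6 f=8]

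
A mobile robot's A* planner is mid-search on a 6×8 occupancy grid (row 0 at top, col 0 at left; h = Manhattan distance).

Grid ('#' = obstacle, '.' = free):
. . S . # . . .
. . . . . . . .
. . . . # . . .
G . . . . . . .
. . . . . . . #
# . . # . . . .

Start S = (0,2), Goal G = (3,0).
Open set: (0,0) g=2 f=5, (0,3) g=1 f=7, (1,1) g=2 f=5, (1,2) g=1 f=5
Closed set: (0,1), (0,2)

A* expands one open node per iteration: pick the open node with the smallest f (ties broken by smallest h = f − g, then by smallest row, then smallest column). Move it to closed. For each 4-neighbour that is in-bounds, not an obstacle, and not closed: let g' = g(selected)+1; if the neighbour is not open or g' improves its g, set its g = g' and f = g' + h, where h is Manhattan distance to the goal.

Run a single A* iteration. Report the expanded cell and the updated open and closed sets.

step 1: expand (0,0) (f=5, h=3) → closed; open now [(0,3) g=1 f=7, (1,0) g=3 f=5, (1,1) g=2 f=5, (1,2) g=1 f=5]

expanded=(0,0); open=[(0,3) g=1 f=7, (1,0) g=3 f=5, (1,1) g=2 f=5, (1,2) g=1 f=5]; closed=[(0,0), (0,1), (0,2)]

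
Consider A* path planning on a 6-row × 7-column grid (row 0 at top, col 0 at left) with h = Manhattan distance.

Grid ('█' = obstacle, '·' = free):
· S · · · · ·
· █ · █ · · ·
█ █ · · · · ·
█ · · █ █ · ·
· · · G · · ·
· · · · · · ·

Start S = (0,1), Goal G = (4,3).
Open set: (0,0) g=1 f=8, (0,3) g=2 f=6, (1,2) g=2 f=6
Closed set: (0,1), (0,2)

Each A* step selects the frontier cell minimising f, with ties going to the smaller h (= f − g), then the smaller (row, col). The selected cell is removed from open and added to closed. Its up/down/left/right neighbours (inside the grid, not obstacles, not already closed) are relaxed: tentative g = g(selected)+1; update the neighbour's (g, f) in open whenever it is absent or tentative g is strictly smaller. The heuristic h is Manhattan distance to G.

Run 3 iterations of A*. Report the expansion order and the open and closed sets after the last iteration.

step 1: expand (0,3) (f=6, h=4) → closed; open now [(0,0) g=1 f=8, (0,4) g=3 f=8, (1,2) g=2 f=6]
step 2: expand (1,2) (f=6, h=4) → closed; open now [(0,0) g=1 f=8, (0,4) g=3 f=8, (2,2) g=3 f=6]
step 3: expand (2,2) (f=6, h=3) → closed; open now [(0,0) g=1 f=8, (0,4) g=3 f=8, (2,3) g=4 f=6, (3,2) g=4 f=6]

order=[(0,3) → (1,2) → (2,2)]; open=[(0,0) g=1 f=8, (0,4) g=3 f=8, (2,3) g=4 f=6, (3,2) g=4 f=6]; closed=[(0,1), (0,2), (0,3), (1,2), (2,2)]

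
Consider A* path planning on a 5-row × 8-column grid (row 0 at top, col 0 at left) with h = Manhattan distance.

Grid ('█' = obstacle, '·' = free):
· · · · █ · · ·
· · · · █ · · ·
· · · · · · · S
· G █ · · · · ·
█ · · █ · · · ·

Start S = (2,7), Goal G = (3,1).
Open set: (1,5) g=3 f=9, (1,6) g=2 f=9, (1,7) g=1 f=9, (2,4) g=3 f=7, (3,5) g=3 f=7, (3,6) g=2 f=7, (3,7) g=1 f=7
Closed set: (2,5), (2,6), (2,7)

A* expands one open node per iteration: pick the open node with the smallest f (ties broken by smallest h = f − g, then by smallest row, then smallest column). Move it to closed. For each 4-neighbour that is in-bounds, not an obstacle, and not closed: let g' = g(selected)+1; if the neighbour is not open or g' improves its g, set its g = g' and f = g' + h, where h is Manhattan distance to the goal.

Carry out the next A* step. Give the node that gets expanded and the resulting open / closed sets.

expanded=(2,4); open=[(1,5) g=3 f=9, (1,6) g=2 f=9, (1,7) g=1 f=9, (2,3) g=4 f=7, (3,4) g=4 f=7, (3,5) g=3 f=7, (3,6) g=2 f=7, (3,7) g=1 f=7]; closed=[(2,4), (2,5), (2,6), (2,7)]

step 1: expand (2,4) (f=7, h=4) → closed; open now [(1,5) g=3 f=9, (1,6) g=2 f=9, (1,7) g=1 f=9, (2,3) g=4 f=7, (3,4) g=4 f=7, (3,5) g=3 f=7, (3,6) g=2 f=7, (3,7) g=1 f=7]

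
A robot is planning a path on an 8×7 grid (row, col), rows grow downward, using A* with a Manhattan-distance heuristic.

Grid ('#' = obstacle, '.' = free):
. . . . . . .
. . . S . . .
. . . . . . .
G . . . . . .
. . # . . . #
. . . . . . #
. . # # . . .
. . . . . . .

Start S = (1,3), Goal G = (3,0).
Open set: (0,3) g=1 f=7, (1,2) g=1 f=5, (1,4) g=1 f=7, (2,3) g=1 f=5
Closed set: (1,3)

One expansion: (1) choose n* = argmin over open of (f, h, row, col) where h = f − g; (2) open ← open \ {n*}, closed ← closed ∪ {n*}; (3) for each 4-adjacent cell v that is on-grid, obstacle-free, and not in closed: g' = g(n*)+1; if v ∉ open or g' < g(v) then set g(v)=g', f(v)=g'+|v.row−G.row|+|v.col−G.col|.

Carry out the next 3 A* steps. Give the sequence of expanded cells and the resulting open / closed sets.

step 1: expand (1,2) (f=5, h=4) → closed; open now [(0,2) g=2 f=7, (0,3) g=1 f=7, (1,1) g=2 f=5, (1,4) g=1 f=7, (2,2) g=2 f=5, (2,3) g=1 f=5]
step 2: expand (1,1) (f=5, h=3) → closed; open now [(0,1) g=3 f=7, (0,2) g=2 f=7, (0,3) g=1 f=7, (1,0) g=3 f=5, (1,4) g=1 f=7, (2,1) g=3 f=5, (2,2) g=2 f=5, (2,3) g=1 f=5]
step 3: expand (1,0) (f=5, h=2) → closed; open now [(0,0) g=4 f=7, (0,1) g=3 f=7, (0,2) g=2 f=7, (0,3) g=1 f=7, (1,4) g=1 f=7, (2,0) g=4 f=5, (2,1) g=3 f=5, (2,2) g=2 f=5, (2,3) g=1 f=5]

order=[(1,2) → (1,1) → (1,0)]; open=[(0,0) g=4 f=7, (0,1) g=3 f=7, (0,2) g=2 f=7, (0,3) g=1 f=7, (1,4) g=1 f=7, (2,0) g=4 f=5, (2,1) g=3 f=5, (2,2) g=2 f=5, (2,3) g=1 f=5]; closed=[(1,0), (1,1), (1,2), (1,3)]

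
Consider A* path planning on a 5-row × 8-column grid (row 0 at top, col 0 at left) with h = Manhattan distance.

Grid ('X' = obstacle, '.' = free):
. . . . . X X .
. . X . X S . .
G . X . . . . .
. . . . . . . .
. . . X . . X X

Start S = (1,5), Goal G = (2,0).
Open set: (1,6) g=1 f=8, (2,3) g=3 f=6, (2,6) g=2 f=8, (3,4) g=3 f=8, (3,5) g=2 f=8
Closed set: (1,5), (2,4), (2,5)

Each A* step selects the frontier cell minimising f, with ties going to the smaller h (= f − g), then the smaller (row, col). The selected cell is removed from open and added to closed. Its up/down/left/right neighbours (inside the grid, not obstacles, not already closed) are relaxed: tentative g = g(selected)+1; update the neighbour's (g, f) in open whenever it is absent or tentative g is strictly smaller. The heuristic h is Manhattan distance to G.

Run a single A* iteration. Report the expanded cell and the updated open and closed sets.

expanded=(2,3); open=[(1,3) g=4 f=8, (1,6) g=1 f=8, (2,6) g=2 f=8, (3,3) g=4 f=8, (3,4) g=3 f=8, (3,5) g=2 f=8]; closed=[(1,5), (2,3), (2,4), (2,5)]

step 1: expand (2,3) (f=6, h=3) → closed; open now [(1,3) g=4 f=8, (1,6) g=1 f=8, (2,6) g=2 f=8, (3,3) g=4 f=8, (3,4) g=3 f=8, (3,5) g=2 f=8]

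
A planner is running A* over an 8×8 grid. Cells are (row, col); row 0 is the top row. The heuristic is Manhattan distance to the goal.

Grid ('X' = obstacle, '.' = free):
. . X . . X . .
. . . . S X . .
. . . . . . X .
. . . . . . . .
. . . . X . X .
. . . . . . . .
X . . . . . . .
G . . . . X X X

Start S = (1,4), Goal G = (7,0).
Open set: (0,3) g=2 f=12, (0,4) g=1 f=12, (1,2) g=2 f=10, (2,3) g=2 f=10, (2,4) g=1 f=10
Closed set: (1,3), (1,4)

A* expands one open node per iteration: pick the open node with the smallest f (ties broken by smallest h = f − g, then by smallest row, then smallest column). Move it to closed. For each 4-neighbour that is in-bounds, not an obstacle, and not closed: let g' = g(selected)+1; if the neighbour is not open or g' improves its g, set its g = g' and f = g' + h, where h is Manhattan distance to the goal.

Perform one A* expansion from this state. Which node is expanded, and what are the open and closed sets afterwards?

step 1: expand (1,2) (f=10, h=8) → closed; open now [(0,3) g=2 f=12, (0,4) g=1 f=12, (1,1) g=3 f=10, (2,2) g=3 f=10, (2,3) g=2 f=10, (2,4) g=1 f=10]

expanded=(1,2); open=[(0,3) g=2 f=12, (0,4) g=1 f=12, (1,1) g=3 f=10, (2,2) g=3 f=10, (2,3) g=2 f=10, (2,4) g=1 f=10]; closed=[(1,2), (1,3), (1,4)]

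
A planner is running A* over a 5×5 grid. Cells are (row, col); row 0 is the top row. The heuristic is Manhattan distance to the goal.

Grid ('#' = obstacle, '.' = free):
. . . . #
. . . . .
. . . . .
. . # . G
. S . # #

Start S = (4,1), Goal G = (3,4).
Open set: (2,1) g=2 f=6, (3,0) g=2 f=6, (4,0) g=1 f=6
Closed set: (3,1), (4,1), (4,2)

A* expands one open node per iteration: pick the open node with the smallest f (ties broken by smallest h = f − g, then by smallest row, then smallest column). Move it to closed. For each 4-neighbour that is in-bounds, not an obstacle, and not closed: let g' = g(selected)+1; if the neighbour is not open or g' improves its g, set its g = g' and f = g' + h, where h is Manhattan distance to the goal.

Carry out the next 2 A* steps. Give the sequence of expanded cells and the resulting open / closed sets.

step 1: expand (2,1) (f=6, h=4) → closed; open now [(1,1) g=3 f=8, (2,0) g=3 f=8, (2,2) g=3 f=6, (3,0) g=2 f=6, (4,0) g=1 f=6]
step 2: expand (2,2) (f=6, h=3) → closed; open now [(1,1) g=3 f=8, (1,2) g=4 f=8, (2,0) g=3 f=8, (2,3) g=4 f=6, (3,0) g=2 f=6, (4,0) g=1 f=6]

order=[(2,1) → (2,2)]; open=[(1,1) g=3 f=8, (1,2) g=4 f=8, (2,0) g=3 f=8, (2,3) g=4 f=6, (3,0) g=2 f=6, (4,0) g=1 f=6]; closed=[(2,1), (2,2), (3,1), (4,1), (4,2)]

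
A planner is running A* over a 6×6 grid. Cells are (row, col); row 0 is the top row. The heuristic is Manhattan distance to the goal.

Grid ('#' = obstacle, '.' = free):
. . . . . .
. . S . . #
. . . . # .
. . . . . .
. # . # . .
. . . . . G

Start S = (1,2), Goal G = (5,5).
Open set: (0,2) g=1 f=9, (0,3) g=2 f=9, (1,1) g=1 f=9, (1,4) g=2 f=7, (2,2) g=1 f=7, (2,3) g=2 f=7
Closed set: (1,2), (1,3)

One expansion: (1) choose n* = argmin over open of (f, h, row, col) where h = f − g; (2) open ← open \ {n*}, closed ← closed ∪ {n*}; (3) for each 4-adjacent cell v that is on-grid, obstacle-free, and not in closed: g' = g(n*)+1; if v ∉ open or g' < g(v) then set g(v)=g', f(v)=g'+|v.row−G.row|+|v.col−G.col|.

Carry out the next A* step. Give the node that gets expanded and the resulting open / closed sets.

expanded=(1,4); open=[(0,2) g=1 f=9, (0,3) g=2 f=9, (0,4) g=3 f=9, (1,1) g=1 f=9, (2,2) g=1 f=7, (2,3) g=2 f=7]; closed=[(1,2), (1,3), (1,4)]

step 1: expand (1,4) (f=7, h=5) → closed; open now [(0,2) g=1 f=9, (0,3) g=2 f=9, (0,4) g=3 f=9, (1,1) g=1 f=9, (2,2) g=1 f=7, (2,3) g=2 f=7]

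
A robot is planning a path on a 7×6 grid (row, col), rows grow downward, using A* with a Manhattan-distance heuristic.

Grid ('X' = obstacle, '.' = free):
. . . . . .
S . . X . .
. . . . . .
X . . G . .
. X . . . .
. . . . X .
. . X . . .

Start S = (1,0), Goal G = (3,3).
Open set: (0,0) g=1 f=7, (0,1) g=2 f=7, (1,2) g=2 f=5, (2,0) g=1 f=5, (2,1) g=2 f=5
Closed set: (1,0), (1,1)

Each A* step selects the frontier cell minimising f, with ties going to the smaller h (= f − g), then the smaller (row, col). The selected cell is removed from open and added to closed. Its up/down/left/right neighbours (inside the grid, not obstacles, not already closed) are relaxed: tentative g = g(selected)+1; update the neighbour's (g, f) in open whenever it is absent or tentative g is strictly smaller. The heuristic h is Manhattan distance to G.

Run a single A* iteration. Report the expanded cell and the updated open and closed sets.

expanded=(1,2); open=[(0,0) g=1 f=7, (0,1) g=2 f=7, (0,2) g=3 f=7, (2,0) g=1 f=5, (2,1) g=2 f=5, (2,2) g=3 f=5]; closed=[(1,0), (1,1), (1,2)]

step 1: expand (1,2) (f=5, h=3) → closed; open now [(0,0) g=1 f=7, (0,1) g=2 f=7, (0,2) g=3 f=7, (2,0) g=1 f=5, (2,1) g=2 f=5, (2,2) g=3 f=5]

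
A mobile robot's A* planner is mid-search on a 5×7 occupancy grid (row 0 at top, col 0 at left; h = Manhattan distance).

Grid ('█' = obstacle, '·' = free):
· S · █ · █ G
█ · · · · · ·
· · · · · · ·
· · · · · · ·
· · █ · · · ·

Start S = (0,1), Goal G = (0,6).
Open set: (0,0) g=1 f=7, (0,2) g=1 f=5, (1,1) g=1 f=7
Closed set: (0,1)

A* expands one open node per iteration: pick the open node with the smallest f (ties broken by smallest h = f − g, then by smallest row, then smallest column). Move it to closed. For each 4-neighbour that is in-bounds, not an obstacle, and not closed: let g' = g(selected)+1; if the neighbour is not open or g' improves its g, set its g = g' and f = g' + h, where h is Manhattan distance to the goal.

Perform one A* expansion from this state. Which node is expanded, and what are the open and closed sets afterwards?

step 1: expand (0,2) (f=5, h=4) → closed; open now [(0,0) g=1 f=7, (1,1) g=1 f=7, (1,2) g=2 f=7]

expanded=(0,2); open=[(0,0) g=1 f=7, (1,1) g=1 f=7, (1,2) g=2 f=7]; closed=[(0,1), (0,2)]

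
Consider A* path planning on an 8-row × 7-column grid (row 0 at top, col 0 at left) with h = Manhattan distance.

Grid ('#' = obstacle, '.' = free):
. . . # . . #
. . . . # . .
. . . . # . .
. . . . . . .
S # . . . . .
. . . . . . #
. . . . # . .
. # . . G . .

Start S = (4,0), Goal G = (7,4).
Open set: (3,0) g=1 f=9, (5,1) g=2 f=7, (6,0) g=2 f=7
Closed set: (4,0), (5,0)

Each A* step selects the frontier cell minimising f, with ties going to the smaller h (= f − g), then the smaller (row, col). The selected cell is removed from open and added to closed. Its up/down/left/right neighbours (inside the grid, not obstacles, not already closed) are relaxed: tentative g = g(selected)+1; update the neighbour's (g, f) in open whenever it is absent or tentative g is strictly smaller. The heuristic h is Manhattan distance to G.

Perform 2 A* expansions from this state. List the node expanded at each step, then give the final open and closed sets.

order=[(5,1) → (5,2)]; open=[(3,0) g=1 f=9, (4,2) g=4 f=9, (5,3) g=4 f=7, (6,0) g=2 f=7, (6,1) g=3 f=7, (6,2) g=4 f=7]; closed=[(4,0), (5,0), (5,1), (5,2)]

step 1: expand (5,1) (f=7, h=5) → closed; open now [(3,0) g=1 f=9, (5,2) g=3 f=7, (6,0) g=2 f=7, (6,1) g=3 f=7]
step 2: expand (5,2) (f=7, h=4) → closed; open now [(3,0) g=1 f=9, (4,2) g=4 f=9, (5,3) g=4 f=7, (6,0) g=2 f=7, (6,1) g=3 f=7, (6,2) g=4 f=7]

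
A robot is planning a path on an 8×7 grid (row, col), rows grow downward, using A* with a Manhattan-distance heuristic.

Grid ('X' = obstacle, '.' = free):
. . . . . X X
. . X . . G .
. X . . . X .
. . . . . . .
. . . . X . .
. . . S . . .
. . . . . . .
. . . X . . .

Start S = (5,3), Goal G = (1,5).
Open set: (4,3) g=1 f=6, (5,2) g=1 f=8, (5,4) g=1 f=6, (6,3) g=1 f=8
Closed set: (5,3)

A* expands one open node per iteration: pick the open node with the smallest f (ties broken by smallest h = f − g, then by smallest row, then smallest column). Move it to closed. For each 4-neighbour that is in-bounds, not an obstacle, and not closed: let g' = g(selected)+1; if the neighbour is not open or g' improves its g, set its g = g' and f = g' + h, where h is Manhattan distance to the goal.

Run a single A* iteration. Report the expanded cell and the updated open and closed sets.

step 1: expand (4,3) (f=6, h=5) → closed; open now [(3,3) g=2 f=6, (4,2) g=2 f=8, (5,2) g=1 f=8, (5,4) g=1 f=6, (6,3) g=1 f=8]

expanded=(4,3); open=[(3,3) g=2 f=6, (4,2) g=2 f=8, (5,2) g=1 f=8, (5,4) g=1 f=6, (6,3) g=1 f=8]; closed=[(4,3), (5,3)]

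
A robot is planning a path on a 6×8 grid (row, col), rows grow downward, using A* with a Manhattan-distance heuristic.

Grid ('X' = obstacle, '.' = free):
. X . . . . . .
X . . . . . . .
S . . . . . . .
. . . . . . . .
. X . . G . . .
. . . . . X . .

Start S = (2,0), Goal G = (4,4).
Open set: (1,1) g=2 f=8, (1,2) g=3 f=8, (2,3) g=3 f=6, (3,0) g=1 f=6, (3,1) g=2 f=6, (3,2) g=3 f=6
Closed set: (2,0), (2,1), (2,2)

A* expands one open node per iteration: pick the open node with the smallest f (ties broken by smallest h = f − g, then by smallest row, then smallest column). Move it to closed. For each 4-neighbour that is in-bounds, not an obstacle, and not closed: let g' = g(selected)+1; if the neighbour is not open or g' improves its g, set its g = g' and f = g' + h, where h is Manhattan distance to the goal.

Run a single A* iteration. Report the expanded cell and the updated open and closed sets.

step 1: expand (2,3) (f=6, h=3) → closed; open now [(1,1) g=2 f=8, (1,2) g=3 f=8, (1,3) g=4 f=8, (2,4) g=4 f=6, (3,0) g=1 f=6, (3,1) g=2 f=6, (3,2) g=3 f=6, (3,3) g=4 f=6]

expanded=(2,3); open=[(1,1) g=2 f=8, (1,2) g=3 f=8, (1,3) g=4 f=8, (2,4) g=4 f=6, (3,0) g=1 f=6, (3,1) g=2 f=6, (3,2) g=3 f=6, (3,3) g=4 f=6]; closed=[(2,0), (2,1), (2,2), (2,3)]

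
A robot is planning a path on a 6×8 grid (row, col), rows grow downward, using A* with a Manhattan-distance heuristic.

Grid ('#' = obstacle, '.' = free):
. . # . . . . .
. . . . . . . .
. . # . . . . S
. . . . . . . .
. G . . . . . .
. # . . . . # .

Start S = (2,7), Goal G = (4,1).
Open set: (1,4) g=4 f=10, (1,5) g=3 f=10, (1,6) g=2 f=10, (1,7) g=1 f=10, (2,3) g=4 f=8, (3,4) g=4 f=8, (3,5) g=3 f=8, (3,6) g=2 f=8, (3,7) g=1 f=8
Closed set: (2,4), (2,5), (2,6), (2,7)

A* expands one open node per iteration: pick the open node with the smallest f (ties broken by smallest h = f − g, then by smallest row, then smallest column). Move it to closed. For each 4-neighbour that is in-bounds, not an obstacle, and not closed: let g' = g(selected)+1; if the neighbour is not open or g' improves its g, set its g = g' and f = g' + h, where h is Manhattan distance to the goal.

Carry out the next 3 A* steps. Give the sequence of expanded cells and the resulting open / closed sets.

step 1: expand (2,3) (f=8, h=4) → closed; open now [(1,3) g=5 f=10, (1,4) g=4 f=10, (1,5) g=3 f=10, (1,6) g=2 f=10, (1,7) g=1 f=10, (3,3) g=5 f=8, (3,4) g=4 f=8, (3,5) g=3 f=8, (3,6) g=2 f=8, (3,7) g=1 f=8]
step 2: expand (3,3) (f=8, h=3) → closed; open now [(1,3) g=5 f=10, (1,4) g=4 f=10, (1,5) g=3 f=10, (1,6) g=2 f=10, (1,7) g=1 f=10, (3,2) g=6 f=8, (3,4) g=4 f=8, (3,5) g=3 f=8, (3,6) g=2 f=8, (3,7) g=1 f=8, (4,3) g=6 f=8]
step 3: expand (3,2) (f=8, h=2) → closed; open now [(1,3) g=5 f=10, (1,4) g=4 f=10, (1,5) g=3 f=10, (1,6) g=2 f=10, (1,7) g=1 f=10, (3,1) g=7 f=8, (3,4) g=4 f=8, (3,5) g=3 f=8, (3,6) g=2 f=8, (3,7) g=1 f=8, (4,2) g=7 f=8, (4,3) g=6 f=8]

order=[(2,3) → (3,3) → (3,2)]; open=[(1,3) g=5 f=10, (1,4) g=4 f=10, (1,5) g=3 f=10, (1,6) g=2 f=10, (1,7) g=1 f=10, (3,1) g=7 f=8, (3,4) g=4 f=8, (3,5) g=3 f=8, (3,6) g=2 f=8, (3,7) g=1 f=8, (4,2) g=7 f=8, (4,3) g=6 f=8]; closed=[(2,3), (2,4), (2,5), (2,6), (2,7), (3,2), (3,3)]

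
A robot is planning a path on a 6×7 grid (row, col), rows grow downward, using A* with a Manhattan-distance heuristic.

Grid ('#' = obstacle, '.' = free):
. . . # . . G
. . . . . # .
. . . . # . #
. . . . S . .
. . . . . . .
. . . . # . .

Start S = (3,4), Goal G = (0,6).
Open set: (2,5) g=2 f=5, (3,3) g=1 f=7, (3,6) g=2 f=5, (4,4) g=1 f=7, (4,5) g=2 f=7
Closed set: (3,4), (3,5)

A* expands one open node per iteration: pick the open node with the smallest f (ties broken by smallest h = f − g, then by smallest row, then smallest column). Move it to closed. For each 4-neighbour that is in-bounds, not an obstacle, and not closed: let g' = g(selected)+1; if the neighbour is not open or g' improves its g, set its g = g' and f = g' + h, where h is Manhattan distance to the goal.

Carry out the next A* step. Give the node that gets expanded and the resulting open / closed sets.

step 1: expand (2,5) (f=5, h=3) → closed; open now [(3,3) g=1 f=7, (3,6) g=2 f=5, (4,4) g=1 f=7, (4,5) g=2 f=7]

expanded=(2,5); open=[(3,3) g=1 f=7, (3,6) g=2 f=5, (4,4) g=1 f=7, (4,5) g=2 f=7]; closed=[(2,5), (3,4), (3,5)]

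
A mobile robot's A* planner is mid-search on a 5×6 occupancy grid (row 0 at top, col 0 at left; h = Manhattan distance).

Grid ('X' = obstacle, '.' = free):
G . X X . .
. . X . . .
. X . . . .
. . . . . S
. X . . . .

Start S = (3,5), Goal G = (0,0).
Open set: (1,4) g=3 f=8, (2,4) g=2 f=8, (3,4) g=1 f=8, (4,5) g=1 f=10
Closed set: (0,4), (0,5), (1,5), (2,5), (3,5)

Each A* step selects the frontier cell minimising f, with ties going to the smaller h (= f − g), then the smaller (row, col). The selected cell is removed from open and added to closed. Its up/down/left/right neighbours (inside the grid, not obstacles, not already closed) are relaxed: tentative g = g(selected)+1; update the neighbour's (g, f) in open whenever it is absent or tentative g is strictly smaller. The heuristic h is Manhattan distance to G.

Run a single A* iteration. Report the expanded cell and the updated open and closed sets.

step 1: expand (1,4) (f=8, h=5) → closed; open now [(1,3) g=4 f=8, (2,4) g=2 f=8, (3,4) g=1 f=8, (4,5) g=1 f=10]

expanded=(1,4); open=[(1,3) g=4 f=8, (2,4) g=2 f=8, (3,4) g=1 f=8, (4,5) g=1 f=10]; closed=[(0,4), (0,5), (1,4), (1,5), (2,5), (3,5)]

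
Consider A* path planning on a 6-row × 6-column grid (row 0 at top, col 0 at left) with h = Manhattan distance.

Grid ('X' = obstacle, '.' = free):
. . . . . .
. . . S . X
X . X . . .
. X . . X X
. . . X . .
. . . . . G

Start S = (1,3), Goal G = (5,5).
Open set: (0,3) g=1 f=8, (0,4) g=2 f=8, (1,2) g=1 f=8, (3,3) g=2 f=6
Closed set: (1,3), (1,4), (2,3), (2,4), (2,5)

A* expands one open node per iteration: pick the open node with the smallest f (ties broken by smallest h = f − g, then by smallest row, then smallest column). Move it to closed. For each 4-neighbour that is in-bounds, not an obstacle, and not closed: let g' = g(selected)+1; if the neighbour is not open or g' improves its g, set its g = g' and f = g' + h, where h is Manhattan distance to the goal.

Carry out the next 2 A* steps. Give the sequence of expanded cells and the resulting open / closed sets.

order=[(3,3) → (3,2)]; open=[(0,3) g=1 f=8, (0,4) g=2 f=8, (1,2) g=1 f=8, (4,2) g=4 f=8]; closed=[(1,3), (1,4), (2,3), (2,4), (2,5), (3,2), (3,3)]

step 1: expand (3,3) (f=6, h=4) → closed; open now [(0,3) g=1 f=8, (0,4) g=2 f=8, (1,2) g=1 f=8, (3,2) g=3 f=8]
step 2: expand (3,2) (f=8, h=5) → closed; open now [(0,3) g=1 f=8, (0,4) g=2 f=8, (1,2) g=1 f=8, (4,2) g=4 f=8]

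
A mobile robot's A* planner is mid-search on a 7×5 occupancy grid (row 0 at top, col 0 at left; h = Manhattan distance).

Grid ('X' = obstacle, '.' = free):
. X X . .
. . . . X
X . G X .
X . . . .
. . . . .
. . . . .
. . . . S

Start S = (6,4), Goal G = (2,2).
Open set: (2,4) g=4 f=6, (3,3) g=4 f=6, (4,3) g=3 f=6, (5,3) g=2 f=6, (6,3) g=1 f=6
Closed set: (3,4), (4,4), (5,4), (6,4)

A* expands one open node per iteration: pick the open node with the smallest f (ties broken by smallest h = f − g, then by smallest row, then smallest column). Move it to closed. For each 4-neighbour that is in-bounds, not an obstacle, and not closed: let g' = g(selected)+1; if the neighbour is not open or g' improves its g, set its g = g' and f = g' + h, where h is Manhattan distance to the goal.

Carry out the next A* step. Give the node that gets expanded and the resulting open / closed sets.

expanded=(2,4); open=[(3,3) g=4 f=6, (4,3) g=3 f=6, (5,3) g=2 f=6, (6,3) g=1 f=6]; closed=[(2,4), (3,4), (4,4), (5,4), (6,4)]

step 1: expand (2,4) (f=6, h=2) → closed; open now [(3,3) g=4 f=6, (4,3) g=3 f=6, (5,3) g=2 f=6, (6,3) g=1 f=6]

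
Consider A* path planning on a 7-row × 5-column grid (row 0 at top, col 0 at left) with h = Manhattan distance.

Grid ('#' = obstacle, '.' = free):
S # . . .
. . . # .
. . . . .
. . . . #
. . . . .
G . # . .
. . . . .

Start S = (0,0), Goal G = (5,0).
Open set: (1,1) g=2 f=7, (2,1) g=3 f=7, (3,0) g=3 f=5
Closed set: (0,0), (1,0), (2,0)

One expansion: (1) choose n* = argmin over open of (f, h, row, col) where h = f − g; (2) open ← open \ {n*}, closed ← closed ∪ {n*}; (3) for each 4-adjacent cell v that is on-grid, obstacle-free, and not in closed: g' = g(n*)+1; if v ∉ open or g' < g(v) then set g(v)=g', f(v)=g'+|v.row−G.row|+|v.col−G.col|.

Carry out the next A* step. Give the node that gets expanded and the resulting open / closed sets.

step 1: expand (3,0) (f=5, h=2) → closed; open now [(1,1) g=2 f=7, (2,1) g=3 f=7, (3,1) g=4 f=7, (4,0) g=4 f=5]

expanded=(3,0); open=[(1,1) g=2 f=7, (2,1) g=3 f=7, (3,1) g=4 f=7, (4,0) g=4 f=5]; closed=[(0,0), (1,0), (2,0), (3,0)]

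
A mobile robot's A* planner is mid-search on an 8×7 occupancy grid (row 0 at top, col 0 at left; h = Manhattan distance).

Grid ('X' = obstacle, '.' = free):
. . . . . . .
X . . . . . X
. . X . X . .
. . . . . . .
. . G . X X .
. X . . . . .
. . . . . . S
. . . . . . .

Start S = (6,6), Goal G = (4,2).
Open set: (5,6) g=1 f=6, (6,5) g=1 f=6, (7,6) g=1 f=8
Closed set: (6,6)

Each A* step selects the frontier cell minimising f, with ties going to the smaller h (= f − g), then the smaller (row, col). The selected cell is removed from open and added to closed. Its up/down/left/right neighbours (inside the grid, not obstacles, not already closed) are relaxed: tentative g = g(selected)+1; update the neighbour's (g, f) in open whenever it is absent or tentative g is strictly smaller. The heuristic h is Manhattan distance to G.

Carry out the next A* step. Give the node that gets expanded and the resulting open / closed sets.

expanded=(5,6); open=[(4,6) g=2 f=6, (5,5) g=2 f=6, (6,5) g=1 f=6, (7,6) g=1 f=8]; closed=[(5,6), (6,6)]

step 1: expand (5,6) (f=6, h=5) → closed; open now [(4,6) g=2 f=6, (5,5) g=2 f=6, (6,5) g=1 f=6, (7,6) g=1 f=8]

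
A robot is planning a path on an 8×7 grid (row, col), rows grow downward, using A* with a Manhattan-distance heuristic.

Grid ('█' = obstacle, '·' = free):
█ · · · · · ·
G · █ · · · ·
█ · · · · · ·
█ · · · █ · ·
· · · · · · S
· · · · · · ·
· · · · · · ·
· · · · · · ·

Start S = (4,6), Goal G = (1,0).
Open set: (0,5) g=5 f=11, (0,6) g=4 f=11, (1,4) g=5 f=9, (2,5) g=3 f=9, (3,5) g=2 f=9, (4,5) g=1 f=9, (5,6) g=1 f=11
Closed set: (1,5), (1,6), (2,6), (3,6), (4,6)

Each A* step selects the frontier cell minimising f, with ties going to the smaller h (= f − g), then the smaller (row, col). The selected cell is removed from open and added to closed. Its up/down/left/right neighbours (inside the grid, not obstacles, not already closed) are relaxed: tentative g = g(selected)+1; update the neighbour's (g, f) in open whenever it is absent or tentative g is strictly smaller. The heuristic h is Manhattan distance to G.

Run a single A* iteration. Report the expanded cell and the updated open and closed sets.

expanded=(1,4); open=[(0,4) g=6 f=11, (0,5) g=5 f=11, (0,6) g=4 f=11, (1,3) g=6 f=9, (2,4) g=6 f=11, (2,5) g=3 f=9, (3,5) g=2 f=9, (4,5) g=1 f=9, (5,6) g=1 f=11]; closed=[(1,4), (1,5), (1,6), (2,6), (3,6), (4,6)]

step 1: expand (1,4) (f=9, h=4) → closed; open now [(0,4) g=6 f=11, (0,5) g=5 f=11, (0,6) g=4 f=11, (1,3) g=6 f=9, (2,4) g=6 f=11, (2,5) g=3 f=9, (3,5) g=2 f=9, (4,5) g=1 f=9, (5,6) g=1 f=11]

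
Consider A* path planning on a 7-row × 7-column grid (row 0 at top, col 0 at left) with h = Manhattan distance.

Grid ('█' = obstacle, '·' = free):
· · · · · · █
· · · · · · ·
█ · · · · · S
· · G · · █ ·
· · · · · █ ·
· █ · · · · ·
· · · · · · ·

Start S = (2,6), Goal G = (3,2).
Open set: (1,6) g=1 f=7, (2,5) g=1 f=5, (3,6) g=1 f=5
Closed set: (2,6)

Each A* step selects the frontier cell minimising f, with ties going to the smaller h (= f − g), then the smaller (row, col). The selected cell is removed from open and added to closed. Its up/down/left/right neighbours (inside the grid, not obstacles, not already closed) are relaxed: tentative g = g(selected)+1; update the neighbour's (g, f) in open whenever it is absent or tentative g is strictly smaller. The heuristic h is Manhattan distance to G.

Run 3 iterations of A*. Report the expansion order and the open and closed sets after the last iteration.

order=[(2,5) → (2,4) → (2,3)]; open=[(1,3) g=4 f=7, (1,4) g=3 f=7, (1,5) g=2 f=7, (1,6) g=1 f=7, (2,2) g=4 f=5, (3,3) g=4 f=5, (3,4) g=3 f=5, (3,6) g=1 f=5]; closed=[(2,3), (2,4), (2,5), (2,6)]

step 1: expand (2,5) (f=5, h=4) → closed; open now [(1,5) g=2 f=7, (1,6) g=1 f=7, (2,4) g=2 f=5, (3,6) g=1 f=5]
step 2: expand (2,4) (f=5, h=3) → closed; open now [(1,4) g=3 f=7, (1,5) g=2 f=7, (1,6) g=1 f=7, (2,3) g=3 f=5, (3,4) g=3 f=5, (3,6) g=1 f=5]
step 3: expand (2,3) (f=5, h=2) → closed; open now [(1,3) g=4 f=7, (1,4) g=3 f=7, (1,5) g=2 f=7, (1,6) g=1 f=7, (2,2) g=4 f=5, (3,3) g=4 f=5, (3,4) g=3 f=5, (3,6) g=1 f=5]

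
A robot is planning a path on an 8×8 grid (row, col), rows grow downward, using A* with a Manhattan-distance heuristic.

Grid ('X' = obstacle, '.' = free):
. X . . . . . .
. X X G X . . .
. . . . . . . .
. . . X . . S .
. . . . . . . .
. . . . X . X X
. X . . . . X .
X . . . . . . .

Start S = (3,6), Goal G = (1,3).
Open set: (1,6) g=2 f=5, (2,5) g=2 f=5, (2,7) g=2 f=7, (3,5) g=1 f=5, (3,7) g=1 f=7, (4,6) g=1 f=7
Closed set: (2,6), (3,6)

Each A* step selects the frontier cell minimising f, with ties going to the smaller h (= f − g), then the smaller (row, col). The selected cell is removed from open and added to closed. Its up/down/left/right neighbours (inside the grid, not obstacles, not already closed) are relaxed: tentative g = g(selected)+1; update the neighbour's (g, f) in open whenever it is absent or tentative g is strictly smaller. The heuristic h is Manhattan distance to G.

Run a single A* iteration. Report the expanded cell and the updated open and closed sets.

step 1: expand (1,6) (f=5, h=3) → closed; open now [(0,6) g=3 f=7, (1,5) g=3 f=5, (1,7) g=3 f=7, (2,5) g=2 f=5, (2,7) g=2 f=7, (3,5) g=1 f=5, (3,7) g=1 f=7, (4,6) g=1 f=7]

expanded=(1,6); open=[(0,6) g=3 f=7, (1,5) g=3 f=5, (1,7) g=3 f=7, (2,5) g=2 f=5, (2,7) g=2 f=7, (3,5) g=1 f=5, (3,7) g=1 f=7, (4,6) g=1 f=7]; closed=[(1,6), (2,6), (3,6)]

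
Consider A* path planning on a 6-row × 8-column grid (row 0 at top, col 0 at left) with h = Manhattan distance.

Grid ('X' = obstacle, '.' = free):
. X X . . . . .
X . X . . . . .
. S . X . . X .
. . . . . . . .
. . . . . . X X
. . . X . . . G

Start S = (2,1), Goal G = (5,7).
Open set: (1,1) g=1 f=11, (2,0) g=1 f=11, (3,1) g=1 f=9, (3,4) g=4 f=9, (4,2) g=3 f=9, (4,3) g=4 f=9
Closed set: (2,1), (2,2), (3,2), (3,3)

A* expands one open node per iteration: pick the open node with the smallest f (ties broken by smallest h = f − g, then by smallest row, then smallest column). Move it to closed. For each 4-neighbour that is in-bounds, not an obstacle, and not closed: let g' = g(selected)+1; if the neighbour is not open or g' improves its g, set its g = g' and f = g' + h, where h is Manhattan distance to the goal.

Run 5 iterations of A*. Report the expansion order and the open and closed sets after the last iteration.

step 1: expand (3,4) (f=9, h=5) → closed; open now [(1,1) g=1 f=11, (2,0) g=1 f=11, (2,4) g=5 f=11, (3,1) g=1 f=9, (3,5) g=5 f=9, (4,2) g=3 f=9, (4,3) g=4 f=9, (4,4) g=5 f=9]
step 2: expand (3,5) (f=9, h=4) → closed; open now [(1,1) g=1 f=11, (2,0) g=1 f=11, (2,4) g=5 f=11, (2,5) g=6 f=11, (3,1) g=1 f=9, (3,6) g=6 f=9, (4,2) g=3 f=9, (4,3) g=4 f=9, (4,4) g=5 f=9, (4,5) g=6 f=9]
step 3: expand (3,6) (f=9, h=3) → closed; open now [(1,1) g=1 f=11, (2,0) g=1 f=11, (2,4) g=5 f=11, (2,5) g=6 f=11, (3,1) g=1 f=9, (3,7) g=7 f=9, (4,2) g=3 f=9, (4,3) g=4 f=9, (4,4) g=5 f=9, (4,5) g=6 f=9]
step 4: expand (3,7) (f=9, h=2) → closed; open now [(1,1) g=1 f=11, (2,0) g=1 f=11, (2,4) g=5 f=11, (2,5) g=6 f=11, (2,7) g=8 f=11, (3,1) g=1 f=9, (4,2) g=3 f=9, (4,3) g=4 f=9, (4,4) g=5 f=9, (4,5) g=6 f=9]
step 5: expand (4,5) (f=9, h=3) → closed; open now [(1,1) g=1 f=11, (2,0) g=1 f=11, (2,4) g=5 f=11, (2,5) g=6 f=11, (2,7) g=8 f=11, (3,1) g=1 f=9, (4,2) g=3 f=9, (4,3) g=4 f=9, (4,4) g=5 f=9, (5,5) g=7 f=9]

order=[(3,4) → (3,5) → (3,6) → (3,7) → (4,5)]; open=[(1,1) g=1 f=11, (2,0) g=1 f=11, (2,4) g=5 f=11, (2,5) g=6 f=11, (2,7) g=8 f=11, (3,1) g=1 f=9, (4,2) g=3 f=9, (4,3) g=4 f=9, (4,4) g=5 f=9, (5,5) g=7 f=9]; closed=[(2,1), (2,2), (3,2), (3,3), (3,4), (3,5), (3,6), (3,7), (4,5)]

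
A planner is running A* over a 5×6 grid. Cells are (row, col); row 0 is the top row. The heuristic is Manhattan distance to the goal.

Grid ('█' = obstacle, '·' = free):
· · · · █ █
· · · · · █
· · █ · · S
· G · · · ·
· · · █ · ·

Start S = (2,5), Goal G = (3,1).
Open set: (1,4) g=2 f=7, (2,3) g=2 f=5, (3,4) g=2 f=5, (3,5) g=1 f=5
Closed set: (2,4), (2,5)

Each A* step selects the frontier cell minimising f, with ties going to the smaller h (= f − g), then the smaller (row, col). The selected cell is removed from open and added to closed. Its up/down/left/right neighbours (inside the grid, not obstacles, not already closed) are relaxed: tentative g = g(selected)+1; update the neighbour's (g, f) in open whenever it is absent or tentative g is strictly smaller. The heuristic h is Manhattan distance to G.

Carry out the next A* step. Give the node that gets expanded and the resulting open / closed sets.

expanded=(2,3); open=[(1,3) g=3 f=7, (1,4) g=2 f=7, (3,3) g=3 f=5, (3,4) g=2 f=5, (3,5) g=1 f=5]; closed=[(2,3), (2,4), (2,5)]

step 1: expand (2,3) (f=5, h=3) → closed; open now [(1,3) g=3 f=7, (1,4) g=2 f=7, (3,3) g=3 f=5, (3,4) g=2 f=5, (3,5) g=1 f=5]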